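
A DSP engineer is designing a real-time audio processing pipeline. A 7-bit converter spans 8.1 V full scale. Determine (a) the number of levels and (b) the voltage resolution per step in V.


Step 1 — number of quantization levels:
L = 2^N = 2^7 = 128

Step 2 — LSB step size:
delta = Vfs / L
      = 8.1 / 128
      = 0.06328125 V

Levels = 128; step size = 0.06328125 V


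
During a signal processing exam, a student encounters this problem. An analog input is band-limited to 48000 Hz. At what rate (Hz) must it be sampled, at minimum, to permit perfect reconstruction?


The Nyquist rate is twice the maximum frequency component.
fs_min = 2 * fmax
      = 2 * 48000
      = 96000 Hz

96000


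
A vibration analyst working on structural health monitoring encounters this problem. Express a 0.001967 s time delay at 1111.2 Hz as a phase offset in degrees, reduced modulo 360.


Phase shift from frequency and time delay:
phi = 360 * f * t_delay
    = 360 * 1111.2 * 0.001967
    = 786.86 degrees
    mod 360 = 66.86 degrees

66.86 degrees


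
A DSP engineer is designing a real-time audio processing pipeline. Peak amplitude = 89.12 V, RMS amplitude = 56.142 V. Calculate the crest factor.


Crest factor is the ratio of peak to RMS:
CF = V_peak / V_rms
   = 89.12 / 56.142
   = 1.5874

1.5874


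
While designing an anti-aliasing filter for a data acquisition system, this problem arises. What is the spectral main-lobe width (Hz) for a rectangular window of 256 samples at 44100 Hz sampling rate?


Main lobe width for a rectangular window:
Width = 2 * fs / N
      = 2 * 44100 / 256
      = 88200 / 256
      = 344.531 Hz

344.531 Hz


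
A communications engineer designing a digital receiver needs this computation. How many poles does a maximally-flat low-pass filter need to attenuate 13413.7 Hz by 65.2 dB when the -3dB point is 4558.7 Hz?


Butterworth filter order formula:
n = log10(10^(A/10) - 1) / (2 * log10(f_stop/f_pass))
10^(65.2/10) - 1 = 3311310.2148
f_stop/f_pass = 13413.7 / 4558.7 = 2.9424
n = 6.9553 -> ceil = 7

7


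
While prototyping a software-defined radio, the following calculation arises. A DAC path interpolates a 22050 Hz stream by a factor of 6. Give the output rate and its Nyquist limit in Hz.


Step 1 — output sample rate after interpolation by L:
fs_out = L * fs_in = 6 * 22050 = 132300 Hz

Step 2 — Nyquist frequency of the output stream:
f_Nyq = fs_out / 2 = 132300 / 2 = 66150.0 Hz

fs_out = 132300 Hz; f_Nyquist = 66150.0 Hz


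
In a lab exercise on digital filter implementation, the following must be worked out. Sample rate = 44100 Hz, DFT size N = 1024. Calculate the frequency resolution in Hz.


DFT frequency resolution:
df = fs / N
   = 44100 / 1024
   = 43.0664 Hz

43.0664 Hz


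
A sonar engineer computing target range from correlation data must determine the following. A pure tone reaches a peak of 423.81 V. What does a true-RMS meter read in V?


RMS voltage for a sinusoidal waveform:
V_rms = V_peak / sqrt(2)
      = 423.81 / 1.414214
      = 299.679 V

299.679 V


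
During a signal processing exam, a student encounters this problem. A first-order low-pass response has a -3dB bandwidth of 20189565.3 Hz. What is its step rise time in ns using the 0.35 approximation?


Rise time from bandwidth relationship:
tr = 0.35 / BW
   = 0.35 / 20189565.3
   = 1.733568776e-08 s
   = 17.3357 ns

17.3357 ns


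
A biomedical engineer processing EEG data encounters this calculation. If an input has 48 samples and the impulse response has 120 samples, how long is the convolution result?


Linear convolution output length:
L = N + M - 1
  = 48 + 120 - 1
  = 167 samples

167


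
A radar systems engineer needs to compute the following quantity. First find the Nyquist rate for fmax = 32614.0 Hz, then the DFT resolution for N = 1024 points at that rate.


Step 1 — Nyquist sampling rate:
fs = 2 * fmax = 2 * 32614.0 = 65228.0 Hz

Step 2 — DFT bin spacing:
df = fs / N = 65228.0 / 1024 = 63.6992 Hz

63.6992 Hz


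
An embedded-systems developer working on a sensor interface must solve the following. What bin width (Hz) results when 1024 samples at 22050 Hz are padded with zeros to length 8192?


Frequency resolution after zero-padding:
N_padded = 1024 * 8 = 8192
df = fs / N_padded
   = 22050 / 8192
   = 2.6917 Hz

2.6917 Hz


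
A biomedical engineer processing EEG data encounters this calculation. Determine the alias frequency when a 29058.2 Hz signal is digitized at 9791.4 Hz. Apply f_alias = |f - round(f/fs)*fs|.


Compute the nearest integer multiple of fs to the signal:
n = round(29058.2 / 9791.4) = 3
f_alias = |29058.2 - 3 * 9791.4|
        = |29058.2 - 29374.2|
        = 316.0 Hz

316.0


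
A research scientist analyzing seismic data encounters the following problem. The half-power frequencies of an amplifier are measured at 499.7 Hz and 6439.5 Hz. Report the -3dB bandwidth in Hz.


Bandwidth is the difference of -3dB frequencies:
BW = f_high - f_low
   = 6439.5 - 499.7
   = 5939.8 Hz

5939.8 Hz


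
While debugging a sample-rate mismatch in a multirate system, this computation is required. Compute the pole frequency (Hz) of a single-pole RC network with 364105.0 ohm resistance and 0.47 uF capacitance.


Cutoff frequency of a first-order RC filter:
fc = 1 / (2 * pi * R * C)
C = 0.47 uF = 4.7e-07 F
fc = 1 / (2 * pi * 364105.0 * 4.7e-07)
   = 1 / 1.0752374175472
   = 0.930027 Hz

0.930027 Hz


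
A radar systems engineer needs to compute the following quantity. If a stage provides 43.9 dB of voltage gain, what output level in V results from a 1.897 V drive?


Output voltage from dB gain:
V_out = V_in * 10^(gain_dB / 20)
      = 1.897 * 10^(43.9 / 20)
      = 1.897 * 156.675107
      = 297.2127 V

297.2127 V


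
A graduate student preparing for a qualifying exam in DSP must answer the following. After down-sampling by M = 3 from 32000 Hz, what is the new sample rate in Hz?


Decimation reduces the sample rate:
fs_out = fs_in / M
       = 32000 / 3
       = 10666.6667 Hz

10666.6667 Hz


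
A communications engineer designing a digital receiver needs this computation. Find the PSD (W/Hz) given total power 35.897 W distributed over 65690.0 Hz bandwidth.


Power spectral density:
PSD = P / BW
    = 35.897 / 65690.0
    = 0.00054646 W/Hz

0.00054646 W/Hz


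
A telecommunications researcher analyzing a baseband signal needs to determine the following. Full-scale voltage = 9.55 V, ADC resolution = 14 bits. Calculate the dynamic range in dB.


Dynamic range from full-scale to LSB:
V_min = V_max / 2^bits = 9.55 / 2^14
DR = 20 * log10(V_max / V_min)
   = 20 * log10(2^14)
   = 20 * 14 * log10(2)
   = 84.29 dB

84.29 dB


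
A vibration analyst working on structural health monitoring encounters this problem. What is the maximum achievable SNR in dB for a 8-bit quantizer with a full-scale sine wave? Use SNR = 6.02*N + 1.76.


Theoretical SNR for a full-scale sinusoid:
SNR = 6.02 * N + 1.76
    = 6.02 * 8 + 1.76
    = 48.16 + 1.76
    = 49.92 dB

49.92 dB


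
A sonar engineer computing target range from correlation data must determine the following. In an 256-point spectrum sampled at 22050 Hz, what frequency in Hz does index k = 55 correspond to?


Frequency of DFT bin k:
f_k = k * fs / N
    = 55 * 22050 / 256
    = 1212750 / 256
    = 4737.305 Hz

4737.305 Hz


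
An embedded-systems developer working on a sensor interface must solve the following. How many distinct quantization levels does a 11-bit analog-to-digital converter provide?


Number of quantization levels = 2^N
= 2^11
= 2048

2048


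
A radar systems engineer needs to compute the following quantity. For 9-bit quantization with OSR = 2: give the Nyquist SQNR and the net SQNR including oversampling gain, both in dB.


Step 1 — baseline SQNR at Nyquist:
SQNR_base = 6.02*N + 1.76
          = 6.02*9 + 1.76
          = 55.94 dB

Step 2 — oversampling processing gain:
G = 10*log10(OSR) = 10*log10(2) = 3.01 dB

Step 3 — total:
SQNR_total = 55.94 + 3.01 = 58.95 dB

Base SQNR = 55.94 dB; oversampled SQNR = 58.95 dB


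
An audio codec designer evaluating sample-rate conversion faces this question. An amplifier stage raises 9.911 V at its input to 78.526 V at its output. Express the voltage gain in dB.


Voltage gain in dB:
G = 20 * log10(Vout / Vin)
  = 20 * log10(78.526 / 9.911)
  = 20 * log10(7.923116)
  = 20 * 0.898896
  = 17.98 dB

17.98 dB


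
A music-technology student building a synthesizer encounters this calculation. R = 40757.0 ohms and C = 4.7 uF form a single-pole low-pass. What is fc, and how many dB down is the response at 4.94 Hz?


Step 1 — cutoff frequency:
fc = 1 / (2*pi*R*C)
C = 4.7 uF = 4.7e-06 F
fc = 1 / (2*pi*40757.0*4.7e-06)
   = 0.830845 Hz

Step 2 — magnitude at f = 4.94 Hz:
|H(f)| = 1 / sqrt(1 + (f/fc)^2)
f/fc = 4.94 / 0.830845 = 5.945754
|H| = 1 / sqrt(1 + 35.351991) = 0.1658578
|H|_dB = 20*log10(0.1658578) = -15.61 dB

fc = 0.830845 Hz; |H(4.94 Hz)| = -15.61 dB


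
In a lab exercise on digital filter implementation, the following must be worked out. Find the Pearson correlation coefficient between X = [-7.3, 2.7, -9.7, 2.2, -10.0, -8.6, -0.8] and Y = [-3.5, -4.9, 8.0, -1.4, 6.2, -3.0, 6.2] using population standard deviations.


Pearson correlation coefficient (population):
r = cov(X,Y) / (std(X) * std(Y))
Mean X = -4.5, Mean Y = 1.0857
Cov(X,Y) = -10.76
Std(X) = 5.242137, Std(Y) = 5.068792
r = -0.4049

-0.4049


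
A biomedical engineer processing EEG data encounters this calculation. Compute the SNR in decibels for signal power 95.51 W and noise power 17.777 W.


SNR in decibels:
SNR = 10 * log10(Ps / Pn)
    = 10 * log10(95.51 / 17.777)
    = 10 * log10(5.3727)
    = 10 * 0.7302
    = 7.3 dB

7.3 dB


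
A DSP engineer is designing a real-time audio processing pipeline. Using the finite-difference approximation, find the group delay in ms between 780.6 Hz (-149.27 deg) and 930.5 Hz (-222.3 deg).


Group delay from phase difference:
tau = -d(phi)/d(omega)
d(phi) = -73.03 deg = -1.274614 rad
d(omega) = 2*pi*(930.5 - 780.6) = 941.8495 rad/s
tau = -(-1.274614) / 941.8495
    = 1.3533 ms

1.3533 ms


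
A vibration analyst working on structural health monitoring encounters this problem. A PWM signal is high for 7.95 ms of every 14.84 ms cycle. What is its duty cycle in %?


Duty cycle as a percentage:
DC = (t_on / T) * 100
   = (7.95 / 14.84) * 100
   = 0.535714 * 100
   = 53.57 %

53.57 %


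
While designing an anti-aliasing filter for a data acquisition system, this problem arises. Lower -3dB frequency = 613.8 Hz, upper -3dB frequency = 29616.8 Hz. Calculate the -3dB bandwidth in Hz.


Bandwidth is the difference of -3dB frequencies:
BW = f_high - f_low
   = 29616.8 - 613.8
   = 29003.0 Hz

29003.0 Hz


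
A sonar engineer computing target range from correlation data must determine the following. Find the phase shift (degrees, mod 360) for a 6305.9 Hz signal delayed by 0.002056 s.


Phase shift from frequency and time delay:
phi = 360 * f * t_delay
    = 360 * 6305.9 * 0.002056
    = 4667.37 degrees
    mod 360 = 347.37 degrees

347.37 degrees


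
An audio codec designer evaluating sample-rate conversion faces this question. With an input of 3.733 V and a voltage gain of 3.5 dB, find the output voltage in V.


Output voltage from dB gain:
V_out = V_in * 10^(gain_dB / 20)
      = 3.733 * 10^(3.5 / 20)
      = 3.733 * 1.496236
      = 5.5854 V

5.5854 V


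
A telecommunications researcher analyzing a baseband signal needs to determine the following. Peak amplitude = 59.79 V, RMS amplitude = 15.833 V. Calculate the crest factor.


Crest factor is the ratio of peak to RMS:
CF = V_peak / V_rms
   = 59.79 / 15.833
   = 3.7763

3.7763


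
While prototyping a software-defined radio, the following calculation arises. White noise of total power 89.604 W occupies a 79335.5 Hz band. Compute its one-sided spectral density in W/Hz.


Power spectral density:
PSD = P / BW
    = 89.604 / 79335.5
    = 0.00112943 W/Hz

0.00112943 W/Hz


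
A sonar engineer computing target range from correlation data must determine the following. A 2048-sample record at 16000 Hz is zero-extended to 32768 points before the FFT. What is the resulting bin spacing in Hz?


Frequency resolution after zero-padding:
N_padded = 2048 * 16 = 32768
df = fs / N_padded
   = 16000 / 32768
   = 0.4883 Hz

0.4883 Hz


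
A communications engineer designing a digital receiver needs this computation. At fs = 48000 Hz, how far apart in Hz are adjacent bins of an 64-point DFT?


DFT frequency resolution:
df = fs / N
   = 48000 / 64
   = 750.0 Hz

750.0 Hz


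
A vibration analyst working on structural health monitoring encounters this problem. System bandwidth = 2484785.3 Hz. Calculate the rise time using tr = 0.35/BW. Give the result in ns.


Rise time from bandwidth relationship:
tr = 0.35 / BW
   = 0.35 / 2484785.3
   = 1.408572403e-07 s
   = 140.8572 ns

140.8572 ns


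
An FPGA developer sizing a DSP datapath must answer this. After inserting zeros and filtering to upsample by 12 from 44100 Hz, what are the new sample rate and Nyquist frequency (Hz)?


Step 1 — output sample rate after interpolation by L:
fs_out = L * fs_in = 12 * 44100 = 529200 Hz

Step 2 — Nyquist frequency of the output stream:
f_Nyq = fs_out / 2 = 529200 / 2 = 264600.0 Hz

fs_out = 529200 Hz; f_Nyquist = 264600.0 Hz


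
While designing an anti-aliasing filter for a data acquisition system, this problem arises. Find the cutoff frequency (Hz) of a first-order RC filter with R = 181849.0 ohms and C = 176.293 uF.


Cutoff frequency of a first-order RC filter:
fc = 1 / (2 * pi * R * C)
C = 176.293 uF = 0.000176293 F
fc = 1 / (2 * pi * 181849.0 * 0.000176293)
   = 1 / 201.43078897958
   = 0.004964 Hz

0.004964 Hz


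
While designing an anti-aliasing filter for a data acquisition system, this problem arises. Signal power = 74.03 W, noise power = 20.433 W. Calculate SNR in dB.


SNR in decibels:
SNR = 10 * log10(Ps / Pn)
    = 10 * log10(74.03 / 20.433)
    = 10 * log10(3.6231)
    = 10 * 0.5591
    = 5.59 dB

5.59 dB


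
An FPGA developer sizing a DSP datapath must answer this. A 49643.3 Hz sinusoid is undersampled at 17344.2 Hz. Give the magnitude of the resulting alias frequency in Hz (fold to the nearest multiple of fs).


Compute the nearest integer multiple of fs to the signal:
n = round(49643.3 / 17344.2) = 3
f_alias = |49643.3 - 3 * 17344.2|
        = |49643.3 - 52032.6|
        = 2389.3 Hz

2389.3


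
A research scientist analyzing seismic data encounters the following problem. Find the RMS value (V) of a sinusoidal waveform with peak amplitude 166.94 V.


RMS voltage for a sinusoidal waveform:
V_rms = V_peak / sqrt(2)
      = 166.94 / 1.414214
      = 118.044 V

118.044 V


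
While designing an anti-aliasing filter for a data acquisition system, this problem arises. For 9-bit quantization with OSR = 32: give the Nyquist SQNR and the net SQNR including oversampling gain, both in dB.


Step 1 — baseline SQNR at Nyquist:
SQNR_base = 6.02*N + 1.76
          = 6.02*9 + 1.76
          = 55.94 dB

Step 2 — oversampling processing gain:
G = 10*log10(OSR) = 10*log10(32) = 15.05 dB

Step 3 — total:
SQNR_total = 55.94 + 15.05 = 70.99 dB

Base SQNR = 55.94 dB; oversampled SQNR = 70.99 dB


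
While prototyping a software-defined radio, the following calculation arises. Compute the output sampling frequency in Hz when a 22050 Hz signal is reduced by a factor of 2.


Decimation reduces the sample rate:
fs_out = fs_in / M
       = 22050 / 2
       = 11025.0 Hz

11025.0 Hz


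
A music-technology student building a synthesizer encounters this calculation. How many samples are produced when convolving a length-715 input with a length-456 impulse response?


Linear convolution output length:
L = N + M - 1
  = 715 + 456 - 1
  = 1170 samples

1170


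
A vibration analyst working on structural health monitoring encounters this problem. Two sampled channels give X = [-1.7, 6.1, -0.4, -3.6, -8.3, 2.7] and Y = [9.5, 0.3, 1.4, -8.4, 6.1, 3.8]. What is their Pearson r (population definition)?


Pearson correlation coefficient (population):
r = cov(X,Y) / (std(X) * std(Y))
Mean X = -0.8667, Mean Y = 2.1167
Cov(X,Y) = -2.333889
Std(X) = 4.562407, Std(Y) = 5.592083
r = -0.0915

-0.0915


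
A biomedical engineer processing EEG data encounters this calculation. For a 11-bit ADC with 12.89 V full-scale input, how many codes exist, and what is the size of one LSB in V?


Step 1 — number of quantization levels:
L = 2^N = 2^11 = 2048

Step 2 — LSB step size:
delta = Vfs / L
      = 12.89 / 2048
      = 0.00629395 V

Levels = 2048; step size = 0.00629395 V


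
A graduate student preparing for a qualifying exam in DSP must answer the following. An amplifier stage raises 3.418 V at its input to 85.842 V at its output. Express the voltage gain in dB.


Voltage gain in dB:
G = 20 * log10(Vout / Vin)
  = 20 * log10(85.842 / 3.418)
  = 20 * log10(25.114687)
  = 20 * 1.399928
  = 28.0 dB

28.0 dB


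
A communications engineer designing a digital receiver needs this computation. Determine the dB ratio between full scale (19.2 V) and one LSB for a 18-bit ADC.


Dynamic range from full-scale to LSB:
V_min = V_max / 2^bits = 19.2 / 2^18
DR = 20 * log10(V_max / V_min)
   = 20 * log10(2^18)
   = 20 * 18 * log10(2)
   = 108.37 dB

108.37 dB


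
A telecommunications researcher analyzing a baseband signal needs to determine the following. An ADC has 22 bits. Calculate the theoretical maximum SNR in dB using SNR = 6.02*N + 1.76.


Theoretical SNR for a full-scale sinusoid:
SNR = 6.02 * N + 1.76
    = 6.02 * 22 + 1.76
    = 132.44 + 1.76
    = 134.2 dB

134.2 dB


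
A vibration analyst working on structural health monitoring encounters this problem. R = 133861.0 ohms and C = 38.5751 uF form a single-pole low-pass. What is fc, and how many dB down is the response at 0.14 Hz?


Step 1 — cutoff frequency:
fc = 1 / (2*pi*R*C)
C = 38.5751 uF = 3.85751e-05 F
fc = 1 / (2*pi*133861.0*3.85751e-05)
   = 0.0308219 Hz

Step 2 — magnitude at f = 0.14 Hz:
|H(f)| = 1 / sqrt(1 + (f/fc)^2)
f/fc = 0.14 / 0.0308219 = 4.542225
|H| = 1 / sqrt(1 + 20.631808) = 0.2150075
|H|_dB = 20*log10(0.2150075) = -13.35 dB

fc = 0.0308219 Hz; |H(0.14 Hz)| = -13.35 dB


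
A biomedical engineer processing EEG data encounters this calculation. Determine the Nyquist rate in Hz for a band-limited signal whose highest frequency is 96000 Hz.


The Nyquist rate is twice the maximum frequency component.
fs_min = 2 * fmax
      = 2 * 96000
      = 192000 Hz

192000


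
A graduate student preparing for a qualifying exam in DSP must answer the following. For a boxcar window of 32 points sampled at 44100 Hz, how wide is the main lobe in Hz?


Main lobe width for a rectangular window:
Width = 2 * fs / N
      = 2 * 44100 / 32
      = 88200 / 32
      = 2756.25 Hz

2756.25 Hz


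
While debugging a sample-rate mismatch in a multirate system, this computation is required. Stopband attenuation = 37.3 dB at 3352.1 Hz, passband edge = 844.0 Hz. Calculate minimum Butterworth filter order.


Butterworth filter order formula:
n = log10(10^(A/10) - 1) / (2 * log10(f_stop/f_pass))
10^(37.3/10) - 1 = 5369.318
f_stop/f_pass = 3352.1 / 844.0 = 3.9717
n = 3.1136 -> ceil = 4

4


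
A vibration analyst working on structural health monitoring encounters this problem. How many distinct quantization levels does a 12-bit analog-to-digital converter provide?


Number of quantization levels = 2^N
= 2^12
= 4096

4096


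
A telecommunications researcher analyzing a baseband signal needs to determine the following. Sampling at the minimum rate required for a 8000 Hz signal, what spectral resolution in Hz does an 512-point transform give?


Step 1 — Nyquist sampling rate:
fs = 2 * fmax = 2 * 8000 = 16000 Hz

Step 2 — DFT bin spacing:
df = fs / N = 16000 / 512 = 31.25 Hz

31.25 Hz


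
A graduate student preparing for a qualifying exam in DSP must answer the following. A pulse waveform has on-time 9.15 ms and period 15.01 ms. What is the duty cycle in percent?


Duty cycle as a percentage:
DC = (t_on / T) * 100
   = (9.15 / 15.01) * 100
   = 0.609594 * 100
   = 60.96 %

60.96 %


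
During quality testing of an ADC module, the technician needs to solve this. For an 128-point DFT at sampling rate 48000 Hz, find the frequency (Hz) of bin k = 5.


Frequency of DFT bin k:
f_k = k * fs / N
    = 5 * 48000 / 128
    = 240000 / 128
    = 1875.0 Hz

1875.0 Hz


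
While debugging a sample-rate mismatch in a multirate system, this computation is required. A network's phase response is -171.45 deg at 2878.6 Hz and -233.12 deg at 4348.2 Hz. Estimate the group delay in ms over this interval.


Group delay from phase difference:
tau = -d(phi)/d(omega)
d(phi) = -61.67 deg = -1.076345 rad
d(omega) = 2*pi*(4348.2 - 2878.6) = 9233.7691 rad/s
tau = -(-1.076345) / 9233.7691
    = 0.1166 ms

0.1166 ms


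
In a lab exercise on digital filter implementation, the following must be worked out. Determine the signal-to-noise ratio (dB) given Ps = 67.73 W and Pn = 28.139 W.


SNR in decibels:
SNR = 10 * log10(Ps / Pn)
    = 10 * log10(67.73 / 28.139)
    = 10 * log10(2.407)
    = 10 * 0.3815
    = 3.81 dB

3.81 dB


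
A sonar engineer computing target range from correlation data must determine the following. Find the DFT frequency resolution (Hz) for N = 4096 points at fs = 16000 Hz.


DFT frequency resolution:
df = fs / N
   = 16000 / 4096
   = 3.9062 Hz

3.9062 Hz


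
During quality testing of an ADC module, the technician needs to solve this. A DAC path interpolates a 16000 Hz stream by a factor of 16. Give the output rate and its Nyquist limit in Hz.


Step 1 — output sample rate after interpolation by L:
fs_out = L * fs_in = 16 * 16000 = 256000 Hz

Step 2 — Nyquist frequency of the output stream:
f_Nyq = fs_out / 2 = 256000 / 2 = 128000.0 Hz

fs_out = 256000 Hz; f_Nyquist = 128000.0 Hz


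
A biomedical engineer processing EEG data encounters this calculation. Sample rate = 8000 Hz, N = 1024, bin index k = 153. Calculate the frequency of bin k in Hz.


Frequency of DFT bin k:
f_k = k * fs / N
    = 153 * 8000 / 1024
    = 1224000 / 1024
    = 1195.312 Hz

1195.312 Hz


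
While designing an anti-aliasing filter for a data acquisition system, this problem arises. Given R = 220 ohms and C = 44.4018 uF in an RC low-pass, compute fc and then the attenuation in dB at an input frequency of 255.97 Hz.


Step 1 — cutoff frequency:
fc = 1 / (2*pi*R*C)
C = 44.4018 uF = 4.44018e-05 F
fc = 1 / (2*pi*220*4.44018e-05)
   = 16.2928 Hz

Step 2 — magnitude at f = 255.97 Hz:
|H(f)| = 1 / sqrt(1 + (f/fc)^2)
f/fc = 255.97 / 16.2928 = 15.710621
|H| = 1 / sqrt(1 + 246.823612) = 0.0635227
|H|_dB = 20*log10(0.0635227) = -23.94 dB

fc = 16.2928 Hz; |H(255.97 Hz)| = -23.94 dB


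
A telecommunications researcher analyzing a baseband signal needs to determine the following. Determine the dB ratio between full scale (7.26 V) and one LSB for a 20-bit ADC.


Dynamic range from full-scale to LSB:
V_min = V_max / 2^bits = 7.26 / 2^20
DR = 20 * log10(V_max / V_min)
   = 20 * log10(2^20)
   = 20 * 20 * log10(2)
   = 120.41 dB

120.41 dB


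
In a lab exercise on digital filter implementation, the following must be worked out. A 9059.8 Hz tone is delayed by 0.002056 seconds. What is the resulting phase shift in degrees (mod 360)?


Phase shift from frequency and time delay:
phi = 360 * f * t_delay
    = 360 * 9059.8 * 0.002056
    = 6705.7 degrees
    mod 360 = 225.7 degrees

225.7 degrees


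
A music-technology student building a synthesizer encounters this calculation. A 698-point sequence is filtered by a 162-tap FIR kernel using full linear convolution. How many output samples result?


Linear convolution output length:
L = N + M - 1
  = 698 + 162 - 1
  = 859 samples

859


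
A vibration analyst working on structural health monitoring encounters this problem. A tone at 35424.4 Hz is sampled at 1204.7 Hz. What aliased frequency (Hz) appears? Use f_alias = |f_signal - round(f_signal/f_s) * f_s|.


Compute the nearest integer multiple of fs to the signal:
n = round(35424.4 / 1204.7) = 29
f_alias = |35424.4 - 29 * 1204.7|
        = |35424.4 - 34936.3|
        = 488.1 Hz

488.1


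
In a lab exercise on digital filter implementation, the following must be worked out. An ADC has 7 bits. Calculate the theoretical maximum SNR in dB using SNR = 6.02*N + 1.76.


Theoretical SNR for a full-scale sinusoid:
SNR = 6.02 * N + 1.76
    = 6.02 * 7 + 1.76
    = 42.14 + 1.76
    = 43.9 dB

43.9 dB


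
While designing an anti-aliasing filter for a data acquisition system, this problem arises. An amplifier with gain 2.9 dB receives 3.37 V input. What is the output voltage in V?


Output voltage from dB gain:
V_out = V_in * 10^(gain_dB / 20)
      = 3.37 * 10^(2.9 / 20)
      = 3.37 * 1.396368
      = 4.7058 V

4.7058 V


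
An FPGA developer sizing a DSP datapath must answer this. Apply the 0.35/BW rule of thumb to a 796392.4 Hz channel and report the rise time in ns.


Rise time from bandwidth relationship:
tr = 0.35 / BW
   = 0.35 / 796392.4
   = 4.394818434e-07 s
   = 439.4818 ns

439.4818 ns


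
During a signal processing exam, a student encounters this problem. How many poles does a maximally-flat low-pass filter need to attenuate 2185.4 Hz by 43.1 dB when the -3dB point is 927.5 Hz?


Butterworth filter order formula:
n = log10(10^(A/10) - 1) / (2 * log10(f_stop/f_pass))
10^(43.1/10) - 1 = 20416.3794
f_stop/f_pass = 2185.4 / 927.5 = 2.3562
n = 5.7896 -> ceil = 6

6


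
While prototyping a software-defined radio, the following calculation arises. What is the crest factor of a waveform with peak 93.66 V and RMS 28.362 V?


Crest factor is the ratio of peak to RMS:
CF = V_peak / V_rms
   = 93.66 / 28.362
   = 3.3023

3.3023


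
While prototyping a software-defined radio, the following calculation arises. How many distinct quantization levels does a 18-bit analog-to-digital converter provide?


Number of quantization levels = 2^N
= 2^18
= 262144

262144


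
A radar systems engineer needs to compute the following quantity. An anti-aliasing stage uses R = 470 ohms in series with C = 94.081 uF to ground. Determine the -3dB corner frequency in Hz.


Cutoff frequency of a first-order RC filter:
fc = 1 / (2 * pi * R * C)
C = 94.081 uF = 9.4081e-05 F
fc = 1 / (2 * pi * 470 * 9.4081e-05)
   = 1 / 0.27783032773584
   = 3.599319 Hz

3.599319 Hz


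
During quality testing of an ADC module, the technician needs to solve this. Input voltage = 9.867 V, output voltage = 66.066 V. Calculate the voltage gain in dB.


Voltage gain in dB:
G = 20 * log10(Vout / Vin)
  = 20 * log10(66.066 / 9.867)
  = 20 * log10(6.695652)
  = 20 * 0.825793
  = 16.52 dB

16.52 dB


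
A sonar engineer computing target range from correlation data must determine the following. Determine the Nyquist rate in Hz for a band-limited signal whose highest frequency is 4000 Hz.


The Nyquist rate is twice the maximum frequency component.
fs_min = 2 * fmax
      = 2 * 4000
      = 8000 Hz

8000


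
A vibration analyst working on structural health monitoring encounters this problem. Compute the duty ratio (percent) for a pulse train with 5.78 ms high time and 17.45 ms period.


Duty cycle as a percentage:
DC = (t_on / T) * 100
   = (5.78 / 17.45) * 100
   = 0.331232 * 100
   = 33.12 %

33.12 %


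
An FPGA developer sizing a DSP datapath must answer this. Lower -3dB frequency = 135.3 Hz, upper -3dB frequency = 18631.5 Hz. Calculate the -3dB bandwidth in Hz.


Bandwidth is the difference of -3dB frequencies:
BW = f_high - f_low
   = 18631.5 - 135.3
   = 18496.2 Hz

18496.2 Hz


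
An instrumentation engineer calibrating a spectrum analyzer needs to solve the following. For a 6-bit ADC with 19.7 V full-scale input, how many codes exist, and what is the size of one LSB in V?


Step 1 — number of quantization levels:
L = 2^N = 2^6 = 64

Step 2 — LSB step size:
delta = Vfs / L
      = 19.7 / 64
      = 0.3078125 V

Levels = 64; step size = 0.3078125 V


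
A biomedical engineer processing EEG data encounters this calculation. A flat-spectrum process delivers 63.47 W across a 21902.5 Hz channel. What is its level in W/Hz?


Power spectral density:
PSD = P / BW
    = 63.47 / 21902.5
    = 0.00289784 W/Hz

0.00289784 W/Hz


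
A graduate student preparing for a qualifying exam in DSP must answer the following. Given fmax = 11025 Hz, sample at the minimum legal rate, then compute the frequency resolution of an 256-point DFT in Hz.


Step 1 — Nyquist sampling rate:
fs = 2 * fmax = 2 * 11025 = 22050 Hz

Step 2 — DFT bin spacing:
df = fs / N = 22050 / 256 = 86.1328 Hz

86.1328 Hz


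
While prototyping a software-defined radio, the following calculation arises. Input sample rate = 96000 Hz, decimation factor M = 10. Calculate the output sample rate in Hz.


Decimation reduces the sample rate:
fs_out = fs_in / M
       = 96000 / 10
       = 9600.0 Hz

9600.0 Hz


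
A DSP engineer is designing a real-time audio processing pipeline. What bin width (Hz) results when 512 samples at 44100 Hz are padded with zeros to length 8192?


Frequency resolution after zero-padding:
N_padded = 512 * 16 = 8192
df = fs / N_padded
   = 44100 / 8192
   = 5.3833 Hz

5.3833 Hz


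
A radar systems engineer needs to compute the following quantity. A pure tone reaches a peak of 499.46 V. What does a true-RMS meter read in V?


RMS voltage for a sinusoidal waveform:
V_rms = V_peak / sqrt(2)
      = 499.46 / 1.414214
      = 353.172 V

353.172 V


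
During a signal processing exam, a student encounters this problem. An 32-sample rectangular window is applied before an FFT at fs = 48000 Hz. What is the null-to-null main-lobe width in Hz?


Main lobe width for a rectangular window:
Width = 2 * fs / N
      = 2 * 48000 / 32
      = 96000 / 32
      = 3000.0 Hz

3000.0 Hz


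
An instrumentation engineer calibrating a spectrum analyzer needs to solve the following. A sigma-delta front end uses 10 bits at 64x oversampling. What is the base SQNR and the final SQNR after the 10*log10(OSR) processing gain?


Step 1 — baseline SQNR at Nyquist:
SQNR_base = 6.02*N + 1.76
          = 6.02*10 + 1.76
          = 61.96 dB

Step 2 — oversampling processing gain:
G = 10*log10(OSR) = 10*log10(64) = 18.06 dB

Step 3 — total:
SQNR_total = 61.96 + 18.06 = 80.02 dB

Base SQNR = 61.96 dB; oversampled SQNR = 80.02 dB


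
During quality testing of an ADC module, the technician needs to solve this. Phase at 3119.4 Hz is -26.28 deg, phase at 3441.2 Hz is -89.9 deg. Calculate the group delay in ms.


Group delay from phase difference:
tau = -d(phi)/d(omega)
d(phi) = -63.62 deg = -1.110378 rad
d(omega) = 2*pi*(3441.2 - 3119.4) = 2021.929 rad/s
tau = -(-1.110378) / 2021.929
    = 0.5492 ms

0.5492 ms


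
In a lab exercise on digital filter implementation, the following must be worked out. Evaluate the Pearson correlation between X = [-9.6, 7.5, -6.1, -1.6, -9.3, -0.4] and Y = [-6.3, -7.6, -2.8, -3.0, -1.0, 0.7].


Pearson correlation coefficient (population):
r = cov(X,Y) / (std(X) * std(Y))
Mean X = -3.25, Mean Y = -3.3333
Cov(X,Y) = -5.103333
Std(X) = 5.936539, Std(Y) = 2.861041
r = -0.3005

-0.3005


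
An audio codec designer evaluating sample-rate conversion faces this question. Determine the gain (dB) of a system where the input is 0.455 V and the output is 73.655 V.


Voltage gain in dB:
G = 20 * log10(Vout / Vin)
  = 20 * log10(73.655 / 0.455)
  = 20 * log10(161.879121)
  = 20 * 2.209191
  = 44.18 dB

44.18 dB


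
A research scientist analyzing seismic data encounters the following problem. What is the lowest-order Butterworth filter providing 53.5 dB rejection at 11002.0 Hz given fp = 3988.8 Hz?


Butterworth filter order formula:
n = log10(10^(A/10) - 1) / (2 * log10(f_stop/f_pass))
10^(53.5/10) - 1 = 223871.1139
f_stop/f_pass = 11002.0 / 3988.8 = 2.7582
n = 6.0709 -> ceil = 7

7


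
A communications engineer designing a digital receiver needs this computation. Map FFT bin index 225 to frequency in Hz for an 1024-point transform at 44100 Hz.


Frequency of DFT bin k:
f_k = k * fs / N
    = 225 * 44100 / 1024
    = 9922500 / 1024
    = 9689.941 Hz

9689.941 Hz


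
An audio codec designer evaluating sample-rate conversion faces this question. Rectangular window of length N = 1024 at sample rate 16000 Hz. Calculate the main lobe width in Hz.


Main lobe width for a rectangular window:
Width = 2 * fs / N
      = 2 * 16000 / 1024
      = 32000 / 1024
      = 31.25 Hz

31.25 Hz


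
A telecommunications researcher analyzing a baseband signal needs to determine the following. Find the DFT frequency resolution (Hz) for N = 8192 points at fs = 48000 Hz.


DFT frequency resolution:
df = fs / N
   = 48000 / 8192
   = 5.8594 Hz

5.8594 Hz


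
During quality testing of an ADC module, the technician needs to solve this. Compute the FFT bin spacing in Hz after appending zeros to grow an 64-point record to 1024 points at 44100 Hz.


Frequency resolution after zero-padding:
N_padded = 64 * 16 = 1024
df = fs / N_padded
   = 44100 / 1024
   = 43.0664 Hz

43.0664 Hz


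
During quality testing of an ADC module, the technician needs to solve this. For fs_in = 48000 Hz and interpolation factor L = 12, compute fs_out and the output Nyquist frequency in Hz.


Step 1 — output sample rate after interpolation by L:
fs_out = L * fs_in = 12 * 48000 = 576000 Hz

Step 2 — Nyquist frequency of the output stream:
f_Nyq = fs_out / 2 = 576000 / 2 = 288000.0 Hz

fs_out = 576000 Hz; f_Nyquist = 288000.0 Hz


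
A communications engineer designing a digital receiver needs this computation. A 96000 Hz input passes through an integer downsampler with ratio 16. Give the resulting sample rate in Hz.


Decimation reduces the sample rate:
fs_out = fs_in / M
       = 96000 / 16
       = 6000.0 Hz

6000.0 Hz


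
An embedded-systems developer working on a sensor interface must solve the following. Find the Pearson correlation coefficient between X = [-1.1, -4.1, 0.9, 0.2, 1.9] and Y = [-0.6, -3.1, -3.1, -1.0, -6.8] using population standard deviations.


Pearson correlation coefficient (population):
r = cov(X,Y) / (std(X) * std(Y))
Mean X = -0.44, Mean Y = -2.92
Cov(X,Y) = -1.7928
Std(X) = 2.074223, Std(Y) = 2.199454
r = -0.393

-0.393


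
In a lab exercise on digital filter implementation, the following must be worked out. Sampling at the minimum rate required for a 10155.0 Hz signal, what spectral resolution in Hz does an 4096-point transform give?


Step 1 — Nyquist sampling rate:
fs = 2 * fmax = 2 * 10155.0 = 20310.0 Hz

Step 2 — DFT bin spacing:
df = fs / N = 20310.0 / 4096 = 4.9585 Hz

4.9585 Hz


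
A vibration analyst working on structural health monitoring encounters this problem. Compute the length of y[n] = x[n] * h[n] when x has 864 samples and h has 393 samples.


Linear convolution output length:
L = N + M - 1
  = 864 + 393 - 1
  = 1256 samples

1256


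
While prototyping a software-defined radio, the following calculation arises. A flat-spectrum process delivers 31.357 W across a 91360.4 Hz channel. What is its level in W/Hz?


Power spectral density:
PSD = P / BW
    = 31.357 / 91360.4
    = 0.00034322 W/Hz

0.00034322 W/Hz


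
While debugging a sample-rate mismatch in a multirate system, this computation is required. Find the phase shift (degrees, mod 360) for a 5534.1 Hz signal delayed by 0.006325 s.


Phase shift from frequency and time delay:
phi = 360 * f * t_delay
    = 360 * 5534.1 * 0.006325
    = 12601.15 degrees
    mod 360 = 1.15 degrees

1.15 degrees


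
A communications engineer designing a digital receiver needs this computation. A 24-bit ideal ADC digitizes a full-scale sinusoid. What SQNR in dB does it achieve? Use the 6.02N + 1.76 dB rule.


Theoretical SNR for a full-scale sinusoid:
SNR = 6.02 * N + 1.76
    = 6.02 * 24 + 1.76
    = 144.48 + 1.76
    = 146.24 dB

146.24 dB


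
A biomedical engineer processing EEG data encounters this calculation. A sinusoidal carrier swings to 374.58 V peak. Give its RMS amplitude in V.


RMS voltage for a sinusoidal waveform:
V_rms = V_peak / sqrt(2)
      = 374.58 / 1.414214
      = 264.868 V

264.868 V


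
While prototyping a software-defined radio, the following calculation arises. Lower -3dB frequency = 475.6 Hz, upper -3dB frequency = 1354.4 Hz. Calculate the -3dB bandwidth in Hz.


Bandwidth is the difference of -3dB frequencies:
BW = f_high - f_low
   = 1354.4 - 475.6
   = 878.8 Hz

878.8 Hz


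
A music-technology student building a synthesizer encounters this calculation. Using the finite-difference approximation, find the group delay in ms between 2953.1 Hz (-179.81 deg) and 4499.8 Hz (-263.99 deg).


Group delay from phase difference:
tau = -d(phi)/d(omega)
d(phi) = -84.18 deg = -1.469218 rad
d(omega) = 2*pi*(4499.8 - 2953.1) = 9718.2027 rad/s
tau = -(-1.469218) / 9718.2027
    = 0.1512 ms

0.1512 ms


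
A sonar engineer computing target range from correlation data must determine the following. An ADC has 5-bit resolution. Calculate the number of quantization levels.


Number of quantization levels = 2^N
= 2^5
= 32

32


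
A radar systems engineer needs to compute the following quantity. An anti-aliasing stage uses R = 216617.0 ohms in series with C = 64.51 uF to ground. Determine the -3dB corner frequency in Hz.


Cutoff frequency of a first-order RC filter:
fc = 1 / (2 * pi * R * C)
C = 64.51 uF = 6.451e-05 F
fc = 1 / (2 * pi * 216617.0 * 6.451e-05)
   = 1 / 87.80099693122
   = 0.011389 Hz

0.011389 Hz


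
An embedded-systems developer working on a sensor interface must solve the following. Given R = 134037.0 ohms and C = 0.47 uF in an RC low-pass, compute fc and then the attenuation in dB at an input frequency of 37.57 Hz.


Step 1 — cutoff frequency:
fc = 1 / (2*pi*R*C)
C = 0.47 uF = 4.7e-07 F
fc = 1 / (2*pi*134037.0*4.7e-07)
   = 2.52637 Hz

Step 2 — magnitude at f = 37.57 Hz:
|H(f)| = 1 / sqrt(1 + (f/fc)^2)
f/fc = 37.57 / 2.52637 = 14.871139
|H| = 1 / sqrt(1 + 221.150775) = 0.0670928
|H|_dB = 20*log10(0.0670928) = -23.47 dB

fc = 2.52637 Hz; |H(37.57 Hz)| = -23.47 dB


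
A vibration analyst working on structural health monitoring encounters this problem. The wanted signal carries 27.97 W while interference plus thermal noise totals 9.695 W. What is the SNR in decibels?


SNR in decibels:
SNR = 10 * log10(Ps / Pn)
    = 10 * log10(27.97 / 9.695)
    = 10 * log10(2.885)
    = 10 * 0.4601
    = 4.6 dB

4.6 dB


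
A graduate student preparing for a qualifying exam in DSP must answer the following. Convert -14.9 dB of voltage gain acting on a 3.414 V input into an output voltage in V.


Output voltage from dB gain:
V_out = V_in * 10^(gain_dB / 20)
      = 3.414 * 10^(-14.9 / 20)
      = 3.414 * 0.179887
      = 0.6141 V

0.6141 V


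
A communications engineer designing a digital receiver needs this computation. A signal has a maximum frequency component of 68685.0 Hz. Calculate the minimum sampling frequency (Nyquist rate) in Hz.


The Nyquist rate is twice the maximum frequency component.
fs_min = 2 * fmax
      = 2 * 68685.0
      = 137370.0 Hz

137370.0


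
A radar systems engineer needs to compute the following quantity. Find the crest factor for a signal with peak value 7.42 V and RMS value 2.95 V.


Crest factor is the ratio of peak to RMS:
CF = V_peak / V_rms
   = 7.42 / 2.95
   = 2.5153

2.5153


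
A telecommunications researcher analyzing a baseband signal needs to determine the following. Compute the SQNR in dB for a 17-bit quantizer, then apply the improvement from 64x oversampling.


Step 1 — baseline SQNR at Nyquist:
SQNR_base = 6.02*N + 1.76
          = 6.02*17 + 1.76
          = 104.1 dB

Step 2 — oversampling processing gain:
G = 10*log10(OSR) = 10*log10(64) = 18.06 dB

Step 3 — total:
SQNR_total = 104.1 + 18.06 = 122.16 dB

Base SQNR = 104.1 dB; oversampled SQNR = 122.16 dB
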